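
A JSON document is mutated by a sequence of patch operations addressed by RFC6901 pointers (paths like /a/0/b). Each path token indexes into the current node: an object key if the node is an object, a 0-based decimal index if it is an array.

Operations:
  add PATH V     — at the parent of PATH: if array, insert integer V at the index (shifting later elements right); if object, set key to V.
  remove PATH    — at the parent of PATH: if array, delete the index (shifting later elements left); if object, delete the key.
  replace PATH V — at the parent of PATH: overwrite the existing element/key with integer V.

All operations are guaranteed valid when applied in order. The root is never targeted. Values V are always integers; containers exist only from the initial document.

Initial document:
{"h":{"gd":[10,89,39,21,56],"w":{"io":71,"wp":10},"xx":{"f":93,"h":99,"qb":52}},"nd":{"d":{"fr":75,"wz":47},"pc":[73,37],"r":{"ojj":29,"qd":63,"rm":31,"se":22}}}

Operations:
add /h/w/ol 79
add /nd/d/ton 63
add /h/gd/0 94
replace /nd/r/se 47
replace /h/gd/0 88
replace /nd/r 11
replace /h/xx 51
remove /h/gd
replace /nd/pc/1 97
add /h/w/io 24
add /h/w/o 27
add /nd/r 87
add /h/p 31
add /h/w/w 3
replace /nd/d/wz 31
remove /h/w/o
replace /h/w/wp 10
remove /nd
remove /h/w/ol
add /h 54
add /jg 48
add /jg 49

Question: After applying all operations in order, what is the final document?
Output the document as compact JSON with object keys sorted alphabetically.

After op 1 (add /h/w/ol 79): {"h":{"gd":[10,89,39,21,56],"w":{"io":71,"ol":79,"wp":10},"xx":{"f":93,"h":99,"qb":52}},"nd":{"d":{"fr":75,"wz":47},"pc":[73,37],"r":{"ojj":29,"qd":63,"rm":31,"se":22}}}
After op 2 (add /nd/d/ton 63): {"h":{"gd":[10,89,39,21,56],"w":{"io":71,"ol":79,"wp":10},"xx":{"f":93,"h":99,"qb":52}},"nd":{"d":{"fr":75,"ton":63,"wz":47},"pc":[73,37],"r":{"ojj":29,"qd":63,"rm":31,"se":22}}}
After op 3 (add /h/gd/0 94): {"h":{"gd":[94,10,89,39,21,56],"w":{"io":71,"ol":79,"wp":10},"xx":{"f":93,"h":99,"qb":52}},"nd":{"d":{"fr":75,"ton":63,"wz":47},"pc":[73,37],"r":{"ojj":29,"qd":63,"rm":31,"se":22}}}
After op 4 (replace /nd/r/se 47): {"h":{"gd":[94,10,89,39,21,56],"w":{"io":71,"ol":79,"wp":10},"xx":{"f":93,"h":99,"qb":52}},"nd":{"d":{"fr":75,"ton":63,"wz":47},"pc":[73,37],"r":{"ojj":29,"qd":63,"rm":31,"se":47}}}
After op 5 (replace /h/gd/0 88): {"h":{"gd":[88,10,89,39,21,56],"w":{"io":71,"ol":79,"wp":10},"xx":{"f":93,"h":99,"qb":52}},"nd":{"d":{"fr":75,"ton":63,"wz":47},"pc":[73,37],"r":{"ojj":29,"qd":63,"rm":31,"se":47}}}
After op 6 (replace /nd/r 11): {"h":{"gd":[88,10,89,39,21,56],"w":{"io":71,"ol":79,"wp":10},"xx":{"f":93,"h":99,"qb":52}},"nd":{"d":{"fr":75,"ton":63,"wz":47},"pc":[73,37],"r":11}}
After op 7 (replace /h/xx 51): {"h":{"gd":[88,10,89,39,21,56],"w":{"io":71,"ol":79,"wp":10},"xx":51},"nd":{"d":{"fr":75,"ton":63,"wz":47},"pc":[73,37],"r":11}}
After op 8 (remove /h/gd): {"h":{"w":{"io":71,"ol":79,"wp":10},"xx":51},"nd":{"d":{"fr":75,"ton":63,"wz":47},"pc":[73,37],"r":11}}
After op 9 (replace /nd/pc/1 97): {"h":{"w":{"io":71,"ol":79,"wp":10},"xx":51},"nd":{"d":{"fr":75,"ton":63,"wz":47},"pc":[73,97],"r":11}}
After op 10 (add /h/w/io 24): {"h":{"w":{"io":24,"ol":79,"wp":10},"xx":51},"nd":{"d":{"fr":75,"ton":63,"wz":47},"pc":[73,97],"r":11}}
After op 11 (add /h/w/o 27): {"h":{"w":{"io":24,"o":27,"ol":79,"wp":10},"xx":51},"nd":{"d":{"fr":75,"ton":63,"wz":47},"pc":[73,97],"r":11}}
After op 12 (add /nd/r 87): {"h":{"w":{"io":24,"o":27,"ol":79,"wp":10},"xx":51},"nd":{"d":{"fr":75,"ton":63,"wz":47},"pc":[73,97],"r":87}}
After op 13 (add /h/p 31): {"h":{"p":31,"w":{"io":24,"o":27,"ol":79,"wp":10},"xx":51},"nd":{"d":{"fr":75,"ton":63,"wz":47},"pc":[73,97],"r":87}}
After op 14 (add /h/w/w 3): {"h":{"p":31,"w":{"io":24,"o":27,"ol":79,"w":3,"wp":10},"xx":51},"nd":{"d":{"fr":75,"ton":63,"wz":47},"pc":[73,97],"r":87}}
After op 15 (replace /nd/d/wz 31): {"h":{"p":31,"w":{"io":24,"o":27,"ol":79,"w":3,"wp":10},"xx":51},"nd":{"d":{"fr":75,"ton":63,"wz":31},"pc":[73,97],"r":87}}
After op 16 (remove /h/w/o): {"h":{"p":31,"w":{"io":24,"ol":79,"w":3,"wp":10},"xx":51},"nd":{"d":{"fr":75,"ton":63,"wz":31},"pc":[73,97],"r":87}}
After op 17 (replace /h/w/wp 10): {"h":{"p":31,"w":{"io":24,"ol":79,"w":3,"wp":10},"xx":51},"nd":{"d":{"fr":75,"ton":63,"wz":31},"pc":[73,97],"r":87}}
After op 18 (remove /nd): {"h":{"p":31,"w":{"io":24,"ol":79,"w":3,"wp":10},"xx":51}}
After op 19 (remove /h/w/ol): {"h":{"p":31,"w":{"io":24,"w":3,"wp":10},"xx":51}}
After op 20 (add /h 54): {"h":54}
After op 21 (add /jg 48): {"h":54,"jg":48}
After op 22 (add /jg 49): {"h":54,"jg":49}

Answer: {"h":54,"jg":49}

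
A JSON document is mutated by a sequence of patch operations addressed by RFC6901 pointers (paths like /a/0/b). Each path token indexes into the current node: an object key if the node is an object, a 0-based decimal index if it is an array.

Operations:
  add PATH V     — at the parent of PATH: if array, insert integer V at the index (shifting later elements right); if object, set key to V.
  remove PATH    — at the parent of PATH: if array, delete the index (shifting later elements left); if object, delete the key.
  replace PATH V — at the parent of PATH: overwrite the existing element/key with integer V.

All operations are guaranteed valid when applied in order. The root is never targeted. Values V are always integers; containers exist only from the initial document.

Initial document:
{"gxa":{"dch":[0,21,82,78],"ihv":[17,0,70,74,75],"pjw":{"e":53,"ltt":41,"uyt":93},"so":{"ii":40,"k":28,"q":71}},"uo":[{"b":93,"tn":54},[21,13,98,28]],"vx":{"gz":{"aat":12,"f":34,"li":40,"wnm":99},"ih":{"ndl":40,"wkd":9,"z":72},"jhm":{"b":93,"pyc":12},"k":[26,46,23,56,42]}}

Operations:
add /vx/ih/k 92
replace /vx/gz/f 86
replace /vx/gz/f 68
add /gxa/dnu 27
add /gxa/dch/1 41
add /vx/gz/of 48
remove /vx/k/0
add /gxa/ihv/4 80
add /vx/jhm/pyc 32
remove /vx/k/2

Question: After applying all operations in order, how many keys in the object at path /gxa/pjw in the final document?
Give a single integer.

Answer: 3

Derivation:
After op 1 (add /vx/ih/k 92): {"gxa":{"dch":[0,21,82,78],"ihv":[17,0,70,74,75],"pjw":{"e":53,"ltt":41,"uyt":93},"so":{"ii":40,"k":28,"q":71}},"uo":[{"b":93,"tn":54},[21,13,98,28]],"vx":{"gz":{"aat":12,"f":34,"li":40,"wnm":99},"ih":{"k":92,"ndl":40,"wkd":9,"z":72},"jhm":{"b":93,"pyc":12},"k":[26,46,23,56,42]}}
After op 2 (replace /vx/gz/f 86): {"gxa":{"dch":[0,21,82,78],"ihv":[17,0,70,74,75],"pjw":{"e":53,"ltt":41,"uyt":93},"so":{"ii":40,"k":28,"q":71}},"uo":[{"b":93,"tn":54},[21,13,98,28]],"vx":{"gz":{"aat":12,"f":86,"li":40,"wnm":99},"ih":{"k":92,"ndl":40,"wkd":9,"z":72},"jhm":{"b":93,"pyc":12},"k":[26,46,23,56,42]}}
After op 3 (replace /vx/gz/f 68): {"gxa":{"dch":[0,21,82,78],"ihv":[17,0,70,74,75],"pjw":{"e":53,"ltt":41,"uyt":93},"so":{"ii":40,"k":28,"q":71}},"uo":[{"b":93,"tn":54},[21,13,98,28]],"vx":{"gz":{"aat":12,"f":68,"li":40,"wnm":99},"ih":{"k":92,"ndl":40,"wkd":9,"z":72},"jhm":{"b":93,"pyc":12},"k":[26,46,23,56,42]}}
After op 4 (add /gxa/dnu 27): {"gxa":{"dch":[0,21,82,78],"dnu":27,"ihv":[17,0,70,74,75],"pjw":{"e":53,"ltt":41,"uyt":93},"so":{"ii":40,"k":28,"q":71}},"uo":[{"b":93,"tn":54},[21,13,98,28]],"vx":{"gz":{"aat":12,"f":68,"li":40,"wnm":99},"ih":{"k":92,"ndl":40,"wkd":9,"z":72},"jhm":{"b":93,"pyc":12},"k":[26,46,23,56,42]}}
After op 5 (add /gxa/dch/1 41): {"gxa":{"dch":[0,41,21,82,78],"dnu":27,"ihv":[17,0,70,74,75],"pjw":{"e":53,"ltt":41,"uyt":93},"so":{"ii":40,"k":28,"q":71}},"uo":[{"b":93,"tn":54},[21,13,98,28]],"vx":{"gz":{"aat":12,"f":68,"li":40,"wnm":99},"ih":{"k":92,"ndl":40,"wkd":9,"z":72},"jhm":{"b":93,"pyc":12},"k":[26,46,23,56,42]}}
After op 6 (add /vx/gz/of 48): {"gxa":{"dch":[0,41,21,82,78],"dnu":27,"ihv":[17,0,70,74,75],"pjw":{"e":53,"ltt":41,"uyt":93},"so":{"ii":40,"k":28,"q":71}},"uo":[{"b":93,"tn":54},[21,13,98,28]],"vx":{"gz":{"aat":12,"f":68,"li":40,"of":48,"wnm":99},"ih":{"k":92,"ndl":40,"wkd":9,"z":72},"jhm":{"b":93,"pyc":12},"k":[26,46,23,56,42]}}
After op 7 (remove /vx/k/0): {"gxa":{"dch":[0,41,21,82,78],"dnu":27,"ihv":[17,0,70,74,75],"pjw":{"e":53,"ltt":41,"uyt":93},"so":{"ii":40,"k":28,"q":71}},"uo":[{"b":93,"tn":54},[21,13,98,28]],"vx":{"gz":{"aat":12,"f":68,"li":40,"of":48,"wnm":99},"ih":{"k":92,"ndl":40,"wkd":9,"z":72},"jhm":{"b":93,"pyc":12},"k":[46,23,56,42]}}
After op 8 (add /gxa/ihv/4 80): {"gxa":{"dch":[0,41,21,82,78],"dnu":27,"ihv":[17,0,70,74,80,75],"pjw":{"e":53,"ltt":41,"uyt":93},"so":{"ii":40,"k":28,"q":71}},"uo":[{"b":93,"tn":54},[21,13,98,28]],"vx":{"gz":{"aat":12,"f":68,"li":40,"of":48,"wnm":99},"ih":{"k":92,"ndl":40,"wkd":9,"z":72},"jhm":{"b":93,"pyc":12},"k":[46,23,56,42]}}
After op 9 (add /vx/jhm/pyc 32): {"gxa":{"dch":[0,41,21,82,78],"dnu":27,"ihv":[17,0,70,74,80,75],"pjw":{"e":53,"ltt":41,"uyt":93},"so":{"ii":40,"k":28,"q":71}},"uo":[{"b":93,"tn":54},[21,13,98,28]],"vx":{"gz":{"aat":12,"f":68,"li":40,"of":48,"wnm":99},"ih":{"k":92,"ndl":40,"wkd":9,"z":72},"jhm":{"b":93,"pyc":32},"k":[46,23,56,42]}}
After op 10 (remove /vx/k/2): {"gxa":{"dch":[0,41,21,82,78],"dnu":27,"ihv":[17,0,70,74,80,75],"pjw":{"e":53,"ltt":41,"uyt":93},"so":{"ii":40,"k":28,"q":71}},"uo":[{"b":93,"tn":54},[21,13,98,28]],"vx":{"gz":{"aat":12,"f":68,"li":40,"of":48,"wnm":99},"ih":{"k":92,"ndl":40,"wkd":9,"z":72},"jhm":{"b":93,"pyc":32},"k":[46,23,42]}}
Size at path /gxa/pjw: 3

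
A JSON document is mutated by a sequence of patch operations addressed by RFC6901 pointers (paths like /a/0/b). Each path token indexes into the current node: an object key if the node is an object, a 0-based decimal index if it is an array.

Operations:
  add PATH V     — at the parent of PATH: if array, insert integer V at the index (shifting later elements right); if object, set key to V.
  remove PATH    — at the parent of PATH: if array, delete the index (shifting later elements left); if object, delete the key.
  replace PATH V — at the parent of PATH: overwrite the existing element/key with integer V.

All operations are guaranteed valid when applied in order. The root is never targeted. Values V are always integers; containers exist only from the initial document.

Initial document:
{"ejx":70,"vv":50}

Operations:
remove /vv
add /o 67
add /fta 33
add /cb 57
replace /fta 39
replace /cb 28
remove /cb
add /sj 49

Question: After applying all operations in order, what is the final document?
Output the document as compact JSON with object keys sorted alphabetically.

Answer: {"ejx":70,"fta":39,"o":67,"sj":49}

Derivation:
After op 1 (remove /vv): {"ejx":70}
After op 2 (add /o 67): {"ejx":70,"o":67}
After op 3 (add /fta 33): {"ejx":70,"fta":33,"o":67}
After op 4 (add /cb 57): {"cb":57,"ejx":70,"fta":33,"o":67}
After op 5 (replace /fta 39): {"cb":57,"ejx":70,"fta":39,"o":67}
After op 6 (replace /cb 28): {"cb":28,"ejx":70,"fta":39,"o":67}
After op 7 (remove /cb): {"ejx":70,"fta":39,"o":67}
After op 8 (add /sj 49): {"ejx":70,"fta":39,"o":67,"sj":49}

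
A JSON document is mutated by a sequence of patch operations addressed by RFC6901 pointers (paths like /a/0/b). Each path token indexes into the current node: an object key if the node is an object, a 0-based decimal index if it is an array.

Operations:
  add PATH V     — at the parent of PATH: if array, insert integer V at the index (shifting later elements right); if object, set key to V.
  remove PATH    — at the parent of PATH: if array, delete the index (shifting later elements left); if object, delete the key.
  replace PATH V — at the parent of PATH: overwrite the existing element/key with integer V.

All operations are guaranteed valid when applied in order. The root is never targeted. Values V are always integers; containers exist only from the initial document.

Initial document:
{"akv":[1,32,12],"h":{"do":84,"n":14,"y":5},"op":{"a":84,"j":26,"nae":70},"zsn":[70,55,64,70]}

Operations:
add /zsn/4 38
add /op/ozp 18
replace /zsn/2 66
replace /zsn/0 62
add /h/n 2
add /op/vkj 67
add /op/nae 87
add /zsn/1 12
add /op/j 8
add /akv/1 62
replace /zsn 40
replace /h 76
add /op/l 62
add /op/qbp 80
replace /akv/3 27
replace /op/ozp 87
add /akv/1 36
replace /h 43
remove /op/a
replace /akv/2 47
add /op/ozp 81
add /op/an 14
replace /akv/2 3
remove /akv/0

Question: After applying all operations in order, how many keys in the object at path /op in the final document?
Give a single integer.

Answer: 7

Derivation:
After op 1 (add /zsn/4 38): {"akv":[1,32,12],"h":{"do":84,"n":14,"y":5},"op":{"a":84,"j":26,"nae":70},"zsn":[70,55,64,70,38]}
After op 2 (add /op/ozp 18): {"akv":[1,32,12],"h":{"do":84,"n":14,"y":5},"op":{"a":84,"j":26,"nae":70,"ozp":18},"zsn":[70,55,64,70,38]}
After op 3 (replace /zsn/2 66): {"akv":[1,32,12],"h":{"do":84,"n":14,"y":5},"op":{"a":84,"j":26,"nae":70,"ozp":18},"zsn":[70,55,66,70,38]}
After op 4 (replace /zsn/0 62): {"akv":[1,32,12],"h":{"do":84,"n":14,"y":5},"op":{"a":84,"j":26,"nae":70,"ozp":18},"zsn":[62,55,66,70,38]}
After op 5 (add /h/n 2): {"akv":[1,32,12],"h":{"do":84,"n":2,"y":5},"op":{"a":84,"j":26,"nae":70,"ozp":18},"zsn":[62,55,66,70,38]}
After op 6 (add /op/vkj 67): {"akv":[1,32,12],"h":{"do":84,"n":2,"y":5},"op":{"a":84,"j":26,"nae":70,"ozp":18,"vkj":67},"zsn":[62,55,66,70,38]}
After op 7 (add /op/nae 87): {"akv":[1,32,12],"h":{"do":84,"n":2,"y":5},"op":{"a":84,"j":26,"nae":87,"ozp":18,"vkj":67},"zsn":[62,55,66,70,38]}
After op 8 (add /zsn/1 12): {"akv":[1,32,12],"h":{"do":84,"n":2,"y":5},"op":{"a":84,"j":26,"nae":87,"ozp":18,"vkj":67},"zsn":[62,12,55,66,70,38]}
After op 9 (add /op/j 8): {"akv":[1,32,12],"h":{"do":84,"n":2,"y":5},"op":{"a":84,"j":8,"nae":87,"ozp":18,"vkj":67},"zsn":[62,12,55,66,70,38]}
After op 10 (add /akv/1 62): {"akv":[1,62,32,12],"h":{"do":84,"n":2,"y":5},"op":{"a":84,"j":8,"nae":87,"ozp":18,"vkj":67},"zsn":[62,12,55,66,70,38]}
After op 11 (replace /zsn 40): {"akv":[1,62,32,12],"h":{"do":84,"n":2,"y":5},"op":{"a":84,"j":8,"nae":87,"ozp":18,"vkj":67},"zsn":40}
After op 12 (replace /h 76): {"akv":[1,62,32,12],"h":76,"op":{"a":84,"j":8,"nae":87,"ozp":18,"vkj":67},"zsn":40}
After op 13 (add /op/l 62): {"akv":[1,62,32,12],"h":76,"op":{"a":84,"j":8,"l":62,"nae":87,"ozp":18,"vkj":67},"zsn":40}
After op 14 (add /op/qbp 80): {"akv":[1,62,32,12],"h":76,"op":{"a":84,"j":8,"l":62,"nae":87,"ozp":18,"qbp":80,"vkj":67},"zsn":40}
After op 15 (replace /akv/3 27): {"akv":[1,62,32,27],"h":76,"op":{"a":84,"j":8,"l":62,"nae":87,"ozp":18,"qbp":80,"vkj":67},"zsn":40}
After op 16 (replace /op/ozp 87): {"akv":[1,62,32,27],"h":76,"op":{"a":84,"j":8,"l":62,"nae":87,"ozp":87,"qbp":80,"vkj":67},"zsn":40}
After op 17 (add /akv/1 36): {"akv":[1,36,62,32,27],"h":76,"op":{"a":84,"j":8,"l":62,"nae":87,"ozp":87,"qbp":80,"vkj":67},"zsn":40}
After op 18 (replace /h 43): {"akv":[1,36,62,32,27],"h":43,"op":{"a":84,"j":8,"l":62,"nae":87,"ozp":87,"qbp":80,"vkj":67},"zsn":40}
After op 19 (remove /op/a): {"akv":[1,36,62,32,27],"h":43,"op":{"j":8,"l":62,"nae":87,"ozp":87,"qbp":80,"vkj":67},"zsn":40}
After op 20 (replace /akv/2 47): {"akv":[1,36,47,32,27],"h":43,"op":{"j":8,"l":62,"nae":87,"ozp":87,"qbp":80,"vkj":67},"zsn":40}
After op 21 (add /op/ozp 81): {"akv":[1,36,47,32,27],"h":43,"op":{"j":8,"l":62,"nae":87,"ozp":81,"qbp":80,"vkj":67},"zsn":40}
After op 22 (add /op/an 14): {"akv":[1,36,47,32,27],"h":43,"op":{"an":14,"j":8,"l":62,"nae":87,"ozp":81,"qbp":80,"vkj":67},"zsn":40}
After op 23 (replace /akv/2 3): {"akv":[1,36,3,32,27],"h":43,"op":{"an":14,"j":8,"l":62,"nae":87,"ozp":81,"qbp":80,"vkj":67},"zsn":40}
After op 24 (remove /akv/0): {"akv":[36,3,32,27],"h":43,"op":{"an":14,"j":8,"l":62,"nae":87,"ozp":81,"qbp":80,"vkj":67},"zsn":40}
Size at path /op: 7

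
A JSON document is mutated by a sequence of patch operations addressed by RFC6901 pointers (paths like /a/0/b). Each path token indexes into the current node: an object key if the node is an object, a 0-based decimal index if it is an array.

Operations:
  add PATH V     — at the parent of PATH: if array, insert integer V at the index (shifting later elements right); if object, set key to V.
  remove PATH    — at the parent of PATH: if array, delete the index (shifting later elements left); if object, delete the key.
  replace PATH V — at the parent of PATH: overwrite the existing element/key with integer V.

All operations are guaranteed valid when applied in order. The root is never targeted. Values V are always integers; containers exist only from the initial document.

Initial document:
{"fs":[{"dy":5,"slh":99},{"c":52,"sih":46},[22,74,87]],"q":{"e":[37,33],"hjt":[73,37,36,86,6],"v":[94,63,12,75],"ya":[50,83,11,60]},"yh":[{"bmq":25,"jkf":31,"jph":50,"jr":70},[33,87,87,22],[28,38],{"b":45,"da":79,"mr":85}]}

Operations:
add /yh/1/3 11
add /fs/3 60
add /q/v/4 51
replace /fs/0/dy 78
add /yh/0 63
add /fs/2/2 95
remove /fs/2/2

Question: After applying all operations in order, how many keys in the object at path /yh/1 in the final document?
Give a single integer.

After op 1 (add /yh/1/3 11): {"fs":[{"dy":5,"slh":99},{"c":52,"sih":46},[22,74,87]],"q":{"e":[37,33],"hjt":[73,37,36,86,6],"v":[94,63,12,75],"ya":[50,83,11,60]},"yh":[{"bmq":25,"jkf":31,"jph":50,"jr":70},[33,87,87,11,22],[28,38],{"b":45,"da":79,"mr":85}]}
After op 2 (add /fs/3 60): {"fs":[{"dy":5,"slh":99},{"c":52,"sih":46},[22,74,87],60],"q":{"e":[37,33],"hjt":[73,37,36,86,6],"v":[94,63,12,75],"ya":[50,83,11,60]},"yh":[{"bmq":25,"jkf":31,"jph":50,"jr":70},[33,87,87,11,22],[28,38],{"b":45,"da":79,"mr":85}]}
After op 3 (add /q/v/4 51): {"fs":[{"dy":5,"slh":99},{"c":52,"sih":46},[22,74,87],60],"q":{"e":[37,33],"hjt":[73,37,36,86,6],"v":[94,63,12,75,51],"ya":[50,83,11,60]},"yh":[{"bmq":25,"jkf":31,"jph":50,"jr":70},[33,87,87,11,22],[28,38],{"b":45,"da":79,"mr":85}]}
After op 4 (replace /fs/0/dy 78): {"fs":[{"dy":78,"slh":99},{"c":52,"sih":46},[22,74,87],60],"q":{"e":[37,33],"hjt":[73,37,36,86,6],"v":[94,63,12,75,51],"ya":[50,83,11,60]},"yh":[{"bmq":25,"jkf":31,"jph":50,"jr":70},[33,87,87,11,22],[28,38],{"b":45,"da":79,"mr":85}]}
After op 5 (add /yh/0 63): {"fs":[{"dy":78,"slh":99},{"c":52,"sih":46},[22,74,87],60],"q":{"e":[37,33],"hjt":[73,37,36,86,6],"v":[94,63,12,75,51],"ya":[50,83,11,60]},"yh":[63,{"bmq":25,"jkf":31,"jph":50,"jr":70},[33,87,87,11,22],[28,38],{"b":45,"da":79,"mr":85}]}
After op 6 (add /fs/2/2 95): {"fs":[{"dy":78,"slh":99},{"c":52,"sih":46},[22,74,95,87],60],"q":{"e":[37,33],"hjt":[73,37,36,86,6],"v":[94,63,12,75,51],"ya":[50,83,11,60]},"yh":[63,{"bmq":25,"jkf":31,"jph":50,"jr":70},[33,87,87,11,22],[28,38],{"b":45,"da":79,"mr":85}]}
After op 7 (remove /fs/2/2): {"fs":[{"dy":78,"slh":99},{"c":52,"sih":46},[22,74,87],60],"q":{"e":[37,33],"hjt":[73,37,36,86,6],"v":[94,63,12,75,51],"ya":[50,83,11,60]},"yh":[63,{"bmq":25,"jkf":31,"jph":50,"jr":70},[33,87,87,11,22],[28,38],{"b":45,"da":79,"mr":85}]}
Size at path /yh/1: 4

Answer: 4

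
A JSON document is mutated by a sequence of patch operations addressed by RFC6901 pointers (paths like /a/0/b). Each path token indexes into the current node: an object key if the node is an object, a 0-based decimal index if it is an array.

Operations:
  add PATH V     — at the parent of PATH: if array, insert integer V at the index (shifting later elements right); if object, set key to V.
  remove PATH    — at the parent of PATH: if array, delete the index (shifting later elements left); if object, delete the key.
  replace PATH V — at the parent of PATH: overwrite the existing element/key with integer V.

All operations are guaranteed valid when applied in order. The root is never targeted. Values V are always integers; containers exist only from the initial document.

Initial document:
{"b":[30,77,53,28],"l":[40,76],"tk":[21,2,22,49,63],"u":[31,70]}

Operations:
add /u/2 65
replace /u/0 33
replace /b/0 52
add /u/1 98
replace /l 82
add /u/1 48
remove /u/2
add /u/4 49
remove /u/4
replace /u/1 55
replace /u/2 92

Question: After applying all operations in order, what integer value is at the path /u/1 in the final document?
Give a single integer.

Answer: 55

Derivation:
After op 1 (add /u/2 65): {"b":[30,77,53,28],"l":[40,76],"tk":[21,2,22,49,63],"u":[31,70,65]}
After op 2 (replace /u/0 33): {"b":[30,77,53,28],"l":[40,76],"tk":[21,2,22,49,63],"u":[33,70,65]}
After op 3 (replace /b/0 52): {"b":[52,77,53,28],"l":[40,76],"tk":[21,2,22,49,63],"u":[33,70,65]}
After op 4 (add /u/1 98): {"b":[52,77,53,28],"l":[40,76],"tk":[21,2,22,49,63],"u":[33,98,70,65]}
After op 5 (replace /l 82): {"b":[52,77,53,28],"l":82,"tk":[21,2,22,49,63],"u":[33,98,70,65]}
After op 6 (add /u/1 48): {"b":[52,77,53,28],"l":82,"tk":[21,2,22,49,63],"u":[33,48,98,70,65]}
After op 7 (remove /u/2): {"b":[52,77,53,28],"l":82,"tk":[21,2,22,49,63],"u":[33,48,70,65]}
After op 8 (add /u/4 49): {"b":[52,77,53,28],"l":82,"tk":[21,2,22,49,63],"u":[33,48,70,65,49]}
After op 9 (remove /u/4): {"b":[52,77,53,28],"l":82,"tk":[21,2,22,49,63],"u":[33,48,70,65]}
After op 10 (replace /u/1 55): {"b":[52,77,53,28],"l":82,"tk":[21,2,22,49,63],"u":[33,55,70,65]}
After op 11 (replace /u/2 92): {"b":[52,77,53,28],"l":82,"tk":[21,2,22,49,63],"u":[33,55,92,65]}
Value at /u/1: 55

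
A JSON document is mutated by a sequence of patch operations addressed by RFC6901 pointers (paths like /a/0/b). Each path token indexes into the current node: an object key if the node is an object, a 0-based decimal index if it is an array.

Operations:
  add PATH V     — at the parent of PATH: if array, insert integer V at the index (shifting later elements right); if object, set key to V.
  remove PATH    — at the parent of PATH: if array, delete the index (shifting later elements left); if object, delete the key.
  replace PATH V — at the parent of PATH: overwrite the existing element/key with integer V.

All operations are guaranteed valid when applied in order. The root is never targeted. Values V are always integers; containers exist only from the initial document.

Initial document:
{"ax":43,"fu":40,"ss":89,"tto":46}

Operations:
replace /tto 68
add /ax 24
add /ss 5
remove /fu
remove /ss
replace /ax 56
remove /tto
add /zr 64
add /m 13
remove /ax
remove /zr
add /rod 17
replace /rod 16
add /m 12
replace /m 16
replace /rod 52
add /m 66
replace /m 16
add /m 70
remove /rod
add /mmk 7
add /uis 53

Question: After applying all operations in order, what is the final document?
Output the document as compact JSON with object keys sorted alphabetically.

After op 1 (replace /tto 68): {"ax":43,"fu":40,"ss":89,"tto":68}
After op 2 (add /ax 24): {"ax":24,"fu":40,"ss":89,"tto":68}
After op 3 (add /ss 5): {"ax":24,"fu":40,"ss":5,"tto":68}
After op 4 (remove /fu): {"ax":24,"ss":5,"tto":68}
After op 5 (remove /ss): {"ax":24,"tto":68}
After op 6 (replace /ax 56): {"ax":56,"tto":68}
After op 7 (remove /tto): {"ax":56}
After op 8 (add /zr 64): {"ax":56,"zr":64}
After op 9 (add /m 13): {"ax":56,"m":13,"zr":64}
After op 10 (remove /ax): {"m":13,"zr":64}
After op 11 (remove /zr): {"m":13}
After op 12 (add /rod 17): {"m":13,"rod":17}
After op 13 (replace /rod 16): {"m":13,"rod":16}
After op 14 (add /m 12): {"m":12,"rod":16}
After op 15 (replace /m 16): {"m":16,"rod":16}
After op 16 (replace /rod 52): {"m":16,"rod":52}
After op 17 (add /m 66): {"m":66,"rod":52}
After op 18 (replace /m 16): {"m":16,"rod":52}
After op 19 (add /m 70): {"m":70,"rod":52}
After op 20 (remove /rod): {"m":70}
After op 21 (add /mmk 7): {"m":70,"mmk":7}
After op 22 (add /uis 53): {"m":70,"mmk":7,"uis":53}

Answer: {"m":70,"mmk":7,"uis":53}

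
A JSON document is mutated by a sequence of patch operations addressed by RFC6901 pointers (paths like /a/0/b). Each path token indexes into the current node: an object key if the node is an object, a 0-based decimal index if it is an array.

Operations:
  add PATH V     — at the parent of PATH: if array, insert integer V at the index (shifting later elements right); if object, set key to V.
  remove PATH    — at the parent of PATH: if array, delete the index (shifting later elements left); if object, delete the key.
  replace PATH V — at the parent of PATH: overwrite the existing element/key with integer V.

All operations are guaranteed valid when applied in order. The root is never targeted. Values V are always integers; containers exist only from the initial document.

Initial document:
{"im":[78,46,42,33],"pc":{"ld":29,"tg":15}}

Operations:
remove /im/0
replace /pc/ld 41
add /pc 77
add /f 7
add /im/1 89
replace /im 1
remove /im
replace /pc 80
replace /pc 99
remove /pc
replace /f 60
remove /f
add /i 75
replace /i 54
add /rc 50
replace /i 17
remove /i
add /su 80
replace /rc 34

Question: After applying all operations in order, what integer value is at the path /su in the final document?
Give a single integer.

Answer: 80

Derivation:
After op 1 (remove /im/0): {"im":[46,42,33],"pc":{"ld":29,"tg":15}}
After op 2 (replace /pc/ld 41): {"im":[46,42,33],"pc":{"ld":41,"tg":15}}
After op 3 (add /pc 77): {"im":[46,42,33],"pc":77}
After op 4 (add /f 7): {"f":7,"im":[46,42,33],"pc":77}
After op 5 (add /im/1 89): {"f":7,"im":[46,89,42,33],"pc":77}
After op 6 (replace /im 1): {"f":7,"im":1,"pc":77}
After op 7 (remove /im): {"f":7,"pc":77}
After op 8 (replace /pc 80): {"f":7,"pc":80}
After op 9 (replace /pc 99): {"f":7,"pc":99}
After op 10 (remove /pc): {"f":7}
After op 11 (replace /f 60): {"f":60}
After op 12 (remove /f): {}
After op 13 (add /i 75): {"i":75}
After op 14 (replace /i 54): {"i":54}
After op 15 (add /rc 50): {"i":54,"rc":50}
After op 16 (replace /i 17): {"i":17,"rc":50}
After op 17 (remove /i): {"rc":50}
After op 18 (add /su 80): {"rc":50,"su":80}
After op 19 (replace /rc 34): {"rc":34,"su":80}
Value at /su: 80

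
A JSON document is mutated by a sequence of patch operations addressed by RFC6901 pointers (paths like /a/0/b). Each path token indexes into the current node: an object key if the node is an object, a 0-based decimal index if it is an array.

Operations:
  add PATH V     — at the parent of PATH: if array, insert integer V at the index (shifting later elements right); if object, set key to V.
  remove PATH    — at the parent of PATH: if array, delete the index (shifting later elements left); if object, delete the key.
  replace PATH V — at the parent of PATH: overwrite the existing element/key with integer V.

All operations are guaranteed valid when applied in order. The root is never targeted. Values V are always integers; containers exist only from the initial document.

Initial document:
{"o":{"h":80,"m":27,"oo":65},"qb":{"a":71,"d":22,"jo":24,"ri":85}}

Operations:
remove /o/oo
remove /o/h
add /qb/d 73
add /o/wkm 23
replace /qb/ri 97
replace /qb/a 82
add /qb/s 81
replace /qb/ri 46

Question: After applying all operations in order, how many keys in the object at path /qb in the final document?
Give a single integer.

After op 1 (remove /o/oo): {"o":{"h":80,"m":27},"qb":{"a":71,"d":22,"jo":24,"ri":85}}
After op 2 (remove /o/h): {"o":{"m":27},"qb":{"a":71,"d":22,"jo":24,"ri":85}}
After op 3 (add /qb/d 73): {"o":{"m":27},"qb":{"a":71,"d":73,"jo":24,"ri":85}}
After op 4 (add /o/wkm 23): {"o":{"m":27,"wkm":23},"qb":{"a":71,"d":73,"jo":24,"ri":85}}
After op 5 (replace /qb/ri 97): {"o":{"m":27,"wkm":23},"qb":{"a":71,"d":73,"jo":24,"ri":97}}
After op 6 (replace /qb/a 82): {"o":{"m":27,"wkm":23},"qb":{"a":82,"d":73,"jo":24,"ri":97}}
After op 7 (add /qb/s 81): {"o":{"m":27,"wkm":23},"qb":{"a":82,"d":73,"jo":24,"ri":97,"s":81}}
After op 8 (replace /qb/ri 46): {"o":{"m":27,"wkm":23},"qb":{"a":82,"d":73,"jo":24,"ri":46,"s":81}}
Size at path /qb: 5

Answer: 5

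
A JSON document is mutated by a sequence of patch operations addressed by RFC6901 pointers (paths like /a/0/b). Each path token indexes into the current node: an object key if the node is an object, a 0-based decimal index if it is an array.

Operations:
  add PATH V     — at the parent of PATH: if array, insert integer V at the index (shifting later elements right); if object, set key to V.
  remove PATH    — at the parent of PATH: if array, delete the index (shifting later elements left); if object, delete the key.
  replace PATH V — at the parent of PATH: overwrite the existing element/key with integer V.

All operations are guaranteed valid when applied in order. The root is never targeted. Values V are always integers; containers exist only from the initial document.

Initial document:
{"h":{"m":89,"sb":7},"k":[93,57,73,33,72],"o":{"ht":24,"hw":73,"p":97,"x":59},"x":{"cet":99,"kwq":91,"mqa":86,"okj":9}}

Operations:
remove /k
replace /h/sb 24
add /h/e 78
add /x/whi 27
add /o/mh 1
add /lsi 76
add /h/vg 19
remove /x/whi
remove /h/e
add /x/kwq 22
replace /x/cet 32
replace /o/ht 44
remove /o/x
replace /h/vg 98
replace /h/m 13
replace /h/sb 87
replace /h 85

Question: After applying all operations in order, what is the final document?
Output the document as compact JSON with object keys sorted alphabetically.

Answer: {"h":85,"lsi":76,"o":{"ht":44,"hw":73,"mh":1,"p":97},"x":{"cet":32,"kwq":22,"mqa":86,"okj":9}}

Derivation:
After op 1 (remove /k): {"h":{"m":89,"sb":7},"o":{"ht":24,"hw":73,"p":97,"x":59},"x":{"cet":99,"kwq":91,"mqa":86,"okj":9}}
After op 2 (replace /h/sb 24): {"h":{"m":89,"sb":24},"o":{"ht":24,"hw":73,"p":97,"x":59},"x":{"cet":99,"kwq":91,"mqa":86,"okj":9}}
After op 3 (add /h/e 78): {"h":{"e":78,"m":89,"sb":24},"o":{"ht":24,"hw":73,"p":97,"x":59},"x":{"cet":99,"kwq":91,"mqa":86,"okj":9}}
After op 4 (add /x/whi 27): {"h":{"e":78,"m":89,"sb":24},"o":{"ht":24,"hw":73,"p":97,"x":59},"x":{"cet":99,"kwq":91,"mqa":86,"okj":9,"whi":27}}
After op 5 (add /o/mh 1): {"h":{"e":78,"m":89,"sb":24},"o":{"ht":24,"hw":73,"mh":1,"p":97,"x":59},"x":{"cet":99,"kwq":91,"mqa":86,"okj":9,"whi":27}}
After op 6 (add /lsi 76): {"h":{"e":78,"m":89,"sb":24},"lsi":76,"o":{"ht":24,"hw":73,"mh":1,"p":97,"x":59},"x":{"cet":99,"kwq":91,"mqa":86,"okj":9,"whi":27}}
After op 7 (add /h/vg 19): {"h":{"e":78,"m":89,"sb":24,"vg":19},"lsi":76,"o":{"ht":24,"hw":73,"mh":1,"p":97,"x":59},"x":{"cet":99,"kwq":91,"mqa":86,"okj":9,"whi":27}}
After op 8 (remove /x/whi): {"h":{"e":78,"m":89,"sb":24,"vg":19},"lsi":76,"o":{"ht":24,"hw":73,"mh":1,"p":97,"x":59},"x":{"cet":99,"kwq":91,"mqa":86,"okj":9}}
After op 9 (remove /h/e): {"h":{"m":89,"sb":24,"vg":19},"lsi":76,"o":{"ht":24,"hw":73,"mh":1,"p":97,"x":59},"x":{"cet":99,"kwq":91,"mqa":86,"okj":9}}
After op 10 (add /x/kwq 22): {"h":{"m":89,"sb":24,"vg":19},"lsi":76,"o":{"ht":24,"hw":73,"mh":1,"p":97,"x":59},"x":{"cet":99,"kwq":22,"mqa":86,"okj":9}}
After op 11 (replace /x/cet 32): {"h":{"m":89,"sb":24,"vg":19},"lsi":76,"o":{"ht":24,"hw":73,"mh":1,"p":97,"x":59},"x":{"cet":32,"kwq":22,"mqa":86,"okj":9}}
After op 12 (replace /o/ht 44): {"h":{"m":89,"sb":24,"vg":19},"lsi":76,"o":{"ht":44,"hw":73,"mh":1,"p":97,"x":59},"x":{"cet":32,"kwq":22,"mqa":86,"okj":9}}
After op 13 (remove /o/x): {"h":{"m":89,"sb":24,"vg":19},"lsi":76,"o":{"ht":44,"hw":73,"mh":1,"p":97},"x":{"cet":32,"kwq":22,"mqa":86,"okj":9}}
After op 14 (replace /h/vg 98): {"h":{"m":89,"sb":24,"vg":98},"lsi":76,"o":{"ht":44,"hw":73,"mh":1,"p":97},"x":{"cet":32,"kwq":22,"mqa":86,"okj":9}}
After op 15 (replace /h/m 13): {"h":{"m":13,"sb":24,"vg":98},"lsi":76,"o":{"ht":44,"hw":73,"mh":1,"p":97},"x":{"cet":32,"kwq":22,"mqa":86,"okj":9}}
After op 16 (replace /h/sb 87): {"h":{"m":13,"sb":87,"vg":98},"lsi":76,"o":{"ht":44,"hw":73,"mh":1,"p":97},"x":{"cet":32,"kwq":22,"mqa":86,"okj":9}}
After op 17 (replace /h 85): {"h":85,"lsi":76,"o":{"ht":44,"hw":73,"mh":1,"p":97},"x":{"cet":32,"kwq":22,"mqa":86,"okj":9}}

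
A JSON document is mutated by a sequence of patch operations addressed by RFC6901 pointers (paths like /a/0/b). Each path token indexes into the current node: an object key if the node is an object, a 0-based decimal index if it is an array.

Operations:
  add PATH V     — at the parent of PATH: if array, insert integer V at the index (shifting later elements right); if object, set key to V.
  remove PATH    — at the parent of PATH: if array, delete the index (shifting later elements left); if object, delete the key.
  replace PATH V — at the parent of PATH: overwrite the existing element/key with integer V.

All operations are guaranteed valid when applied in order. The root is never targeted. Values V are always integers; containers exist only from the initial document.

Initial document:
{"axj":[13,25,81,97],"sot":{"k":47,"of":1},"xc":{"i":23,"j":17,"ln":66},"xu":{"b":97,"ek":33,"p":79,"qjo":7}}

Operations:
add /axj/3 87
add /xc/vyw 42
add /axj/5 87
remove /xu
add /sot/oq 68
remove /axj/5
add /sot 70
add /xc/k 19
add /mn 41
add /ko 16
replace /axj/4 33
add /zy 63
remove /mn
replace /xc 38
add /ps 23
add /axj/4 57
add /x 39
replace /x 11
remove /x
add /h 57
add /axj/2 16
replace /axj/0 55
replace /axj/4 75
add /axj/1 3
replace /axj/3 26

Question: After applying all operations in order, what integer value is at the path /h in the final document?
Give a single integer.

After op 1 (add /axj/3 87): {"axj":[13,25,81,87,97],"sot":{"k":47,"of":1},"xc":{"i":23,"j":17,"ln":66},"xu":{"b":97,"ek":33,"p":79,"qjo":7}}
After op 2 (add /xc/vyw 42): {"axj":[13,25,81,87,97],"sot":{"k":47,"of":1},"xc":{"i":23,"j":17,"ln":66,"vyw":42},"xu":{"b":97,"ek":33,"p":79,"qjo":7}}
After op 3 (add /axj/5 87): {"axj":[13,25,81,87,97,87],"sot":{"k":47,"of":1},"xc":{"i":23,"j":17,"ln":66,"vyw":42},"xu":{"b":97,"ek":33,"p":79,"qjo":7}}
After op 4 (remove /xu): {"axj":[13,25,81,87,97,87],"sot":{"k":47,"of":1},"xc":{"i":23,"j":17,"ln":66,"vyw":42}}
After op 5 (add /sot/oq 68): {"axj":[13,25,81,87,97,87],"sot":{"k":47,"of":1,"oq":68},"xc":{"i":23,"j":17,"ln":66,"vyw":42}}
After op 6 (remove /axj/5): {"axj":[13,25,81,87,97],"sot":{"k":47,"of":1,"oq":68},"xc":{"i":23,"j":17,"ln":66,"vyw":42}}
After op 7 (add /sot 70): {"axj":[13,25,81,87,97],"sot":70,"xc":{"i":23,"j":17,"ln":66,"vyw":42}}
After op 8 (add /xc/k 19): {"axj":[13,25,81,87,97],"sot":70,"xc":{"i":23,"j":17,"k":19,"ln":66,"vyw":42}}
After op 9 (add /mn 41): {"axj":[13,25,81,87,97],"mn":41,"sot":70,"xc":{"i":23,"j":17,"k":19,"ln":66,"vyw":42}}
After op 10 (add /ko 16): {"axj":[13,25,81,87,97],"ko":16,"mn":41,"sot":70,"xc":{"i":23,"j":17,"k":19,"ln":66,"vyw":42}}
After op 11 (replace /axj/4 33): {"axj":[13,25,81,87,33],"ko":16,"mn":41,"sot":70,"xc":{"i":23,"j":17,"k":19,"ln":66,"vyw":42}}
After op 12 (add /zy 63): {"axj":[13,25,81,87,33],"ko":16,"mn":41,"sot":70,"xc":{"i":23,"j":17,"k":19,"ln":66,"vyw":42},"zy":63}
After op 13 (remove /mn): {"axj":[13,25,81,87,33],"ko":16,"sot":70,"xc":{"i":23,"j":17,"k":19,"ln":66,"vyw":42},"zy":63}
After op 14 (replace /xc 38): {"axj":[13,25,81,87,33],"ko":16,"sot":70,"xc":38,"zy":63}
After op 15 (add /ps 23): {"axj":[13,25,81,87,33],"ko":16,"ps":23,"sot":70,"xc":38,"zy":63}
After op 16 (add /axj/4 57): {"axj":[13,25,81,87,57,33],"ko":16,"ps":23,"sot":70,"xc":38,"zy":63}
After op 17 (add /x 39): {"axj":[13,25,81,87,57,33],"ko":16,"ps":23,"sot":70,"x":39,"xc":38,"zy":63}
After op 18 (replace /x 11): {"axj":[13,25,81,87,57,33],"ko":16,"ps":23,"sot":70,"x":11,"xc":38,"zy":63}
After op 19 (remove /x): {"axj":[13,25,81,87,57,33],"ko":16,"ps":23,"sot":70,"xc":38,"zy":63}
After op 20 (add /h 57): {"axj":[13,25,81,87,57,33],"h":57,"ko":16,"ps":23,"sot":70,"xc":38,"zy":63}
After op 21 (add /axj/2 16): {"axj":[13,25,16,81,87,57,33],"h":57,"ko":16,"ps":23,"sot":70,"xc":38,"zy":63}
After op 22 (replace /axj/0 55): {"axj":[55,25,16,81,87,57,33],"h":57,"ko":16,"ps":23,"sot":70,"xc":38,"zy":63}
After op 23 (replace /axj/4 75): {"axj":[55,25,16,81,75,57,33],"h":57,"ko":16,"ps":23,"sot":70,"xc":38,"zy":63}
After op 24 (add /axj/1 3): {"axj":[55,3,25,16,81,75,57,33],"h":57,"ko":16,"ps":23,"sot":70,"xc":38,"zy":63}
After op 25 (replace /axj/3 26): {"axj":[55,3,25,26,81,75,57,33],"h":57,"ko":16,"ps":23,"sot":70,"xc":38,"zy":63}
Value at /h: 57

Answer: 57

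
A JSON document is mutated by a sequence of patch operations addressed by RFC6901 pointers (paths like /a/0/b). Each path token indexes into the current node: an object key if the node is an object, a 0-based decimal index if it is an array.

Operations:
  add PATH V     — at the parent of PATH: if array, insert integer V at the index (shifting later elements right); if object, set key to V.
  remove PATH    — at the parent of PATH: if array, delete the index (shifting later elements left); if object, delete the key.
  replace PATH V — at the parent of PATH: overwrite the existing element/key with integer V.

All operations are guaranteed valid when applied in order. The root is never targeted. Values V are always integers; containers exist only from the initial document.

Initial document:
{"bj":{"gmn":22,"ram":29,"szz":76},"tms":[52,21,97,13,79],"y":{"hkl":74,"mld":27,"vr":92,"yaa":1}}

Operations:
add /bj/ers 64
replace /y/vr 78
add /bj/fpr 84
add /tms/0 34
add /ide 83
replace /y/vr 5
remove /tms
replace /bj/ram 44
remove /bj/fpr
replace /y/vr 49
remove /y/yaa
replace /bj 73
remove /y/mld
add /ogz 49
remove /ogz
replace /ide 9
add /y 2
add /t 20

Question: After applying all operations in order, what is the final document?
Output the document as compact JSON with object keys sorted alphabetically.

Answer: {"bj":73,"ide":9,"t":20,"y":2}

Derivation:
After op 1 (add /bj/ers 64): {"bj":{"ers":64,"gmn":22,"ram":29,"szz":76},"tms":[52,21,97,13,79],"y":{"hkl":74,"mld":27,"vr":92,"yaa":1}}
After op 2 (replace /y/vr 78): {"bj":{"ers":64,"gmn":22,"ram":29,"szz":76},"tms":[52,21,97,13,79],"y":{"hkl":74,"mld":27,"vr":78,"yaa":1}}
After op 3 (add /bj/fpr 84): {"bj":{"ers":64,"fpr":84,"gmn":22,"ram":29,"szz":76},"tms":[52,21,97,13,79],"y":{"hkl":74,"mld":27,"vr":78,"yaa":1}}
After op 4 (add /tms/0 34): {"bj":{"ers":64,"fpr":84,"gmn":22,"ram":29,"szz":76},"tms":[34,52,21,97,13,79],"y":{"hkl":74,"mld":27,"vr":78,"yaa":1}}
After op 5 (add /ide 83): {"bj":{"ers":64,"fpr":84,"gmn":22,"ram":29,"szz":76},"ide":83,"tms":[34,52,21,97,13,79],"y":{"hkl":74,"mld":27,"vr":78,"yaa":1}}
After op 6 (replace /y/vr 5): {"bj":{"ers":64,"fpr":84,"gmn":22,"ram":29,"szz":76},"ide":83,"tms":[34,52,21,97,13,79],"y":{"hkl":74,"mld":27,"vr":5,"yaa":1}}
After op 7 (remove /tms): {"bj":{"ers":64,"fpr":84,"gmn":22,"ram":29,"szz":76},"ide":83,"y":{"hkl":74,"mld":27,"vr":5,"yaa":1}}
After op 8 (replace /bj/ram 44): {"bj":{"ers":64,"fpr":84,"gmn":22,"ram":44,"szz":76},"ide":83,"y":{"hkl":74,"mld":27,"vr":5,"yaa":1}}
After op 9 (remove /bj/fpr): {"bj":{"ers":64,"gmn":22,"ram":44,"szz":76},"ide":83,"y":{"hkl":74,"mld":27,"vr":5,"yaa":1}}
After op 10 (replace /y/vr 49): {"bj":{"ers":64,"gmn":22,"ram":44,"szz":76},"ide":83,"y":{"hkl":74,"mld":27,"vr":49,"yaa":1}}
After op 11 (remove /y/yaa): {"bj":{"ers":64,"gmn":22,"ram":44,"szz":76},"ide":83,"y":{"hkl":74,"mld":27,"vr":49}}
After op 12 (replace /bj 73): {"bj":73,"ide":83,"y":{"hkl":74,"mld":27,"vr":49}}
After op 13 (remove /y/mld): {"bj":73,"ide":83,"y":{"hkl":74,"vr":49}}
After op 14 (add /ogz 49): {"bj":73,"ide":83,"ogz":49,"y":{"hkl":74,"vr":49}}
After op 15 (remove /ogz): {"bj":73,"ide":83,"y":{"hkl":74,"vr":49}}
After op 16 (replace /ide 9): {"bj":73,"ide":9,"y":{"hkl":74,"vr":49}}
After op 17 (add /y 2): {"bj":73,"ide":9,"y":2}
After op 18 (add /t 20): {"bj":73,"ide":9,"t":20,"y":2}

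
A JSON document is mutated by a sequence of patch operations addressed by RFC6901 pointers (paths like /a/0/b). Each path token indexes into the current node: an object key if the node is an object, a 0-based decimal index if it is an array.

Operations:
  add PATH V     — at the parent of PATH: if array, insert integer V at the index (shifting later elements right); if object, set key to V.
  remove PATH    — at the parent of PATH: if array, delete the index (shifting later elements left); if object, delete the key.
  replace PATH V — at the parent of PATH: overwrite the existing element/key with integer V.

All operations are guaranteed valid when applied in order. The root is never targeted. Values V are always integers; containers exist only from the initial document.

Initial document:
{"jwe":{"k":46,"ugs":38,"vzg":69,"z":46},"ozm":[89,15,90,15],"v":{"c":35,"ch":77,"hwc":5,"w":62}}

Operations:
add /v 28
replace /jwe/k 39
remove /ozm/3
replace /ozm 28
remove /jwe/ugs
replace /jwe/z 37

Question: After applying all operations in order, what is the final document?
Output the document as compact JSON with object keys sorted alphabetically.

After op 1 (add /v 28): {"jwe":{"k":46,"ugs":38,"vzg":69,"z":46},"ozm":[89,15,90,15],"v":28}
After op 2 (replace /jwe/k 39): {"jwe":{"k":39,"ugs":38,"vzg":69,"z":46},"ozm":[89,15,90,15],"v":28}
After op 3 (remove /ozm/3): {"jwe":{"k":39,"ugs":38,"vzg":69,"z":46},"ozm":[89,15,90],"v":28}
After op 4 (replace /ozm 28): {"jwe":{"k":39,"ugs":38,"vzg":69,"z":46},"ozm":28,"v":28}
After op 5 (remove /jwe/ugs): {"jwe":{"k":39,"vzg":69,"z":46},"ozm":28,"v":28}
After op 6 (replace /jwe/z 37): {"jwe":{"k":39,"vzg":69,"z":37},"ozm":28,"v":28}

Answer: {"jwe":{"k":39,"vzg":69,"z":37},"ozm":28,"v":28}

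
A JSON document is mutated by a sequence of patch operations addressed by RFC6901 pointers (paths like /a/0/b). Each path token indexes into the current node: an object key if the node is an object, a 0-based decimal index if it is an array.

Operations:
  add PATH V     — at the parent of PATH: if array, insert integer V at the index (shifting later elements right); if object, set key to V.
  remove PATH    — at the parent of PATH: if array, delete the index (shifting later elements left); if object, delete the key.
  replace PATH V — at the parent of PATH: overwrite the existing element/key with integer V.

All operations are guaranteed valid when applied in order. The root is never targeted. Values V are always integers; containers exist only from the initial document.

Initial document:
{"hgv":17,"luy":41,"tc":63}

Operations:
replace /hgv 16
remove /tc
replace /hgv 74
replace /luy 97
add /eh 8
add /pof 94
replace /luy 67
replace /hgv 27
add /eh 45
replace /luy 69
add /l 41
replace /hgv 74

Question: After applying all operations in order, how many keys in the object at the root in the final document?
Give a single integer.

Answer: 5

Derivation:
After op 1 (replace /hgv 16): {"hgv":16,"luy":41,"tc":63}
After op 2 (remove /tc): {"hgv":16,"luy":41}
After op 3 (replace /hgv 74): {"hgv":74,"luy":41}
After op 4 (replace /luy 97): {"hgv":74,"luy":97}
After op 5 (add /eh 8): {"eh":8,"hgv":74,"luy":97}
After op 6 (add /pof 94): {"eh":8,"hgv":74,"luy":97,"pof":94}
After op 7 (replace /luy 67): {"eh":8,"hgv":74,"luy":67,"pof":94}
After op 8 (replace /hgv 27): {"eh":8,"hgv":27,"luy":67,"pof":94}
After op 9 (add /eh 45): {"eh":45,"hgv":27,"luy":67,"pof":94}
After op 10 (replace /luy 69): {"eh":45,"hgv":27,"luy":69,"pof":94}
After op 11 (add /l 41): {"eh":45,"hgv":27,"l":41,"luy":69,"pof":94}
After op 12 (replace /hgv 74): {"eh":45,"hgv":74,"l":41,"luy":69,"pof":94}
Size at the root: 5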